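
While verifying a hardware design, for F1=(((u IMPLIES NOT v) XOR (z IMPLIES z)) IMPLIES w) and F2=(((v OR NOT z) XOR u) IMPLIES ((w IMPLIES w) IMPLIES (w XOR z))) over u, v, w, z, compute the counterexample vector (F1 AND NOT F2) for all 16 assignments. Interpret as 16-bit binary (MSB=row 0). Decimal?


F1 = (((u IMPLIES NOT v) XOR (z IMPLIES z)) IMPLIES w)
F2 = (((v OR NOT z) XOR u) IMPLIES ((w IMPLIES w) IMPLIES (w XOR z)))
Counterexample to F1=>F2 is where F1=1 and F2=0.
Evaluate each row (bits = u,v,w,z, MSB first):
  row 0 [0000]: F1=1 F2=0 -> F1&~F2 -> 1
  row 1 [0001]: F1=1 F2=1 -> F1&~F2 -> 0
  row 2 [0010]: F1=1 F2=1 -> F1&~F2 -> 0
  row 3 [0011]: F1=1 F2=1 -> F1&~F2 -> 0
  row 4 [0100]: F1=1 F2=0 -> F1&~F2 -> 1
  row 5 [0101]: F1=1 F2=1 -> F1&~F2 -> 0
  row 6 [0110]: F1=1 F2=1 -> F1&~F2 -> 0
  row 7 [0111]: F1=1 F2=0 -> F1&~F2 -> 1
  row 8 [1000]: F1=1 F2=1 -> F1&~F2 -> 0
  row 9 [1001]: F1=1 F2=1 -> F1&~F2 -> 0
  row 10 [1010]: F1=1 F2=1 -> F1&~F2 -> 0
  row 11 [1011]: F1=1 F2=0 -> F1&~F2 -> 1
  row 12 [1100]: F1=0 F2=1 -> F1&~F2 -> 0
  row 13 [1101]: F1=0 F2=1 -> F1&~F2 -> 0
  row 14 [1110]: F1=1 F2=1 -> F1&~F2 -> 0
  row 15 [1111]: F1=1 F2=1 -> F1&~F2 -> 0
Full result column, 4 rows per line (u,v fixed per line; w,z runs 00..11 left to right):
  rows 0-3 [u,v=00]: 1000  = hex 8
  rows 4-7 [u,v=01]: 1001  = hex 9
  rows 8-11 [u,v=10]: 0001  = hex 1
  rows 12-15 [u,v=11]: 0000  = hex 0
Counterexample vector (row 0 .. row 15) = 1000100100010000
Output column grouped in 4s = 1000 1001 0001 0000 = 0x8910
Convert to decimal digit by digit (value = value*16 + digit):
  8 -> 8
  8*16 + 9 = 137
  137*16 + 1 = 2193
  2193*16 + 0 = 35088
Decimal = 35088

35088


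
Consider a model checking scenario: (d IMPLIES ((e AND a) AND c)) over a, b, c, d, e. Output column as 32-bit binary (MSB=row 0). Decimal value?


Formula: (d IMPLIES ((e AND a) AND c)) over a, b, c, d, e (32 rows)
Evaluate each row (bits = a,b,c,d,e, MSB first):
  row 0 [00000]: (0 IMPLIES ((0 AND 0) AND 0)) -> 1
  row 1 [00001]: (0 IMPLIES ((1 AND 0) AND 0)) -> 1
  row 2 [00010]: (1 IMPLIES ((0 AND 0) AND 0)) -> 0
  row 3 [00011]: (1 IMPLIES ((1 AND 0) AND 0)) -> 0
  row 4 [00100]: (0 IMPLIES ((0 AND 0) AND 1)) -> 1
  row 5 [00101]: (0 IMPLIES ((1 AND 0) AND 1)) -> 1
  row 6 [00110]: (1 IMPLIES ((0 AND 0) AND 1)) -> 0
  row 7 [00111]: (1 IMPLIES ((1 AND 0) AND 1)) -> 0
  row 8 [01000]: (0 IMPLIES ((0 AND 0) AND 0)) -> 1
  row 9 [01001]: (0 IMPLIES ((1 AND 0) AND 0)) -> 1
  row 10 [01010]: (1 IMPLIES ((0 AND 0) AND 0)) -> 0
  row 11 [01011]: (1 IMPLIES ((1 AND 0) AND 0)) -> 0
  row 12 [01100]: (0 IMPLIES ((0 AND 0) AND 1)) -> 1
  row 13 [01101]: (0 IMPLIES ((1 AND 0) AND 1)) -> 1
  row 14 [01110]: (1 IMPLIES ((0 AND 0) AND 1)) -> 0
  row 15 [01111]: (1 IMPLIES ((1 AND 0) AND 1)) -> 0
  row 16 [10000]: (0 IMPLIES ((0 AND 1) AND 0)) -> 1
  row 17 [10001]: (0 IMPLIES ((1 AND 1) AND 0)) -> 1
  row 18 [10010]: (1 IMPLIES ((0 AND 1) AND 0)) -> 0
  row 19 [10011]: (1 IMPLIES ((1 AND 1) AND 0)) -> 0
  row 20 [10100]: (0 IMPLIES ((0 AND 1) AND 1)) -> 1
  row 21 [10101]: (0 IMPLIES ((1 AND 1) AND 1)) -> 1
  row 22 [10110]: (1 IMPLIES ((0 AND 1) AND 1)) -> 0
  row 23 [10111]: (1 IMPLIES ((1 AND 1) AND 1)) -> 1
  row 24 [11000]: (0 IMPLIES ((0 AND 1) AND 0)) -> 1
  row 25 [11001]: (0 IMPLIES ((1 AND 1) AND 0)) -> 1
  row 26 [11010]: (1 IMPLIES ((0 AND 1) AND 0)) -> 0
  row 27 [11011]: (1 IMPLIES ((1 AND 1) AND 0)) -> 0
  row 28 [11100]: (0 IMPLIES ((0 AND 1) AND 1)) -> 1
  row 29 [11101]: (0 IMPLIES ((1 AND 1) AND 1)) -> 1
  row 30 [11110]: (1 IMPLIES ((0 AND 1) AND 1)) -> 0
  row 31 [11111]: (1 IMPLIES ((1 AND 1) AND 1)) -> 1
Full result column, 4 rows per line (a,b,c fixed per line; d,e runs 00..11 left to right):
  rows 0-3 [a,b,c=000]: 1100  = hex C
  rows 4-7 [a,b,c=001]: 1100  = hex C
  rows 8-11 [a,b,c=010]: 1100  = hex C
  rows 12-15 [a,b,c=011]: 1100  = hex C
  rows 16-19 [a,b,c=100]: 1100  = hex C
  rows 20-23 [a,b,c=101]: 1101  = hex D
  rows 24-27 [a,b,c=110]: 1100  = hex C
  rows 28-31 [a,b,c=111]: 1101  = hex D
Output column (row 0 .. row 31) = 11001100110011001100110111001101
Output column grouped in 4s = 1100 1100 1100 1100 1100 1101 1100 1101 = 0xCCCCCDCD
Convert to decimal digit by digit (value = value*16 + digit):
  C -> 12
  12*16 + 12 (C) = 204
  204*16 + 12 (C) = 3276
  3276*16 + 12 (C) = 52428
  52428*16 + 12 (C) = 838860
  838860*16 + 13 (D) = 13421773
  13421773*16 + 12 (C) = 214748380
  214748380*16 + 13 (D) = 3435974093
Decimal = 3435974093

3435974093


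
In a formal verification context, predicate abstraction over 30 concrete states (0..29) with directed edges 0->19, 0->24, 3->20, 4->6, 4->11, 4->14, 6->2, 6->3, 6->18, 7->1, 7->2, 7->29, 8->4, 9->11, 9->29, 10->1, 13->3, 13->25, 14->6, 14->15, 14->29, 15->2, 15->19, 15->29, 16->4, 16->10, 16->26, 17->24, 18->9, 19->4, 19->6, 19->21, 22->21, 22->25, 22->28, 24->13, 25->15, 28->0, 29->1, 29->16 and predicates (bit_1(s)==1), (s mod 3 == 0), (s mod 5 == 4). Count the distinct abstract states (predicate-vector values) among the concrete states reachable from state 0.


BFS from 0:
Concrete reachable: {0, 1, 2, 3, 4, 6, 9, 10, 11, 13, 14, 15, 16, 18, 19, 20, 21, 24, 25, 26, 29}
Abstract via predicates (bit_1(s)==1), (s mod 3 == 0), (s mod 5 == 4):
  (0,0,0) <- {1, 13, 16, 20, 25}
  (0,0,1) <- {4, 29}
  (0,1,0) <- {0, 21}
  (0,1,1) <- {9, 24}
  (1,0,0) <- {2, 10, 11, 26}
  (1,0,1) <- {14, 19}
  (1,1,0) <- {3, 6, 15, 18}
Distinct abstract states = 7

7


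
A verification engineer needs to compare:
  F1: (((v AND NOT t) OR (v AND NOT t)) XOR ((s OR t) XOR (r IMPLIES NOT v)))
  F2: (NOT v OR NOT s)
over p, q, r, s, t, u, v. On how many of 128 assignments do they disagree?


F1 = (((v AND NOT t) OR (v AND NOT t)) XOR ((s OR t) XOR (r IMPLIES NOT v)))
F2 = (NOT v OR NOT s)
Evaluate both on each of 128 rows (bits = p,q,r,s,t,u,v):
  row 0 [0000000]: F1=1 F2=1 -> 0
  row 1 [0000001]: F1=0 F2=1 (differ) -> 1
  row 2 [0000010]: F1=1 F2=1 -> 0
  row 3 [0000011]: F1=0 F2=1 (differ) -> 1
  row 4 [0000100]: F1=0 F2=1 (differ) -> 1
  (every remaining row is evaluated the same way; all 128 results are listed next)
Full result column, 8 rows per line (p,q,r,s fixed per line; t,u,v runs 000..111 left to right):
  rows 0-7 [p,q,r,s=0000]: 01011111  (ones: 6)
  rows 8-15 [p,q,r,s=0001]: 11111010  (ones: 6)
  rows 16-23 [p,q,r,s=0010]: 00001010  (ones: 2)
  rows 24-31 [p,q,r,s=0011]: 10101111  (ones: 6)
  rows 32-39 [p,q,r,s=0100]: 01011111  (ones: 6)
  rows 40-47 [p,q,r,s=0101]: 11111010  (ones: 6)
  rows 48-55 [p,q,r,s=0110]: 00001010  (ones: 2)
  rows 56-63 [p,q,r,s=0111]: 10101111  (ones: 6)
  rows 64-71 [p,q,r,s=1000]: 01011111  (ones: 6)
  rows 72-79 [p,q,r,s=1001]: 11111010  (ones: 6)
  rows 80-87 [p,q,r,s=1010]: 00001010  (ones: 2)
  rows 88-95 [p,q,r,s=1011]: 10101111  (ones: 6)
  rows 96-103 [p,q,r,s=1100]: 01011111  (ones: 6)
  rows 104-111 [p,q,r,s=1101]: 11111010  (ones: 6)
  rows 112-119 [p,q,r,s=1110]: 00001010  (ones: 2)
  rows 120-127 [p,q,r,s=1111]: 10101111  (ones: 6)
Disagreements = 6+6+2+6+6+6+2+6+6+6+2+6+6+6+2+6 = 80

80


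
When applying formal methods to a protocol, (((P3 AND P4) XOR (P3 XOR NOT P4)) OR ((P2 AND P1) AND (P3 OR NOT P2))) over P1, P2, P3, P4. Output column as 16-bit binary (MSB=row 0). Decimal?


Formula: (((P3 AND P4) XOR (P3 XOR NOT P4)) OR ((P2 AND P1) AND (P3 OR NOT P2))) over P1, P2, P3, P4 (16 rows)
Evaluate each row (bits = P1,P2,P3,P4, MSB first):
  row 0 [0000]: (((0 AND 0) XOR (0 XOR NOT 0)) OR ((0 AND 0) AND (0 OR NOT 0))) -> 1
  row 1 [0001]: (((0 AND 1) XOR (0 XOR NOT 1)) OR ((0 AND 0) AND (0 OR NOT 0))) -> 0
  row 2 [0010]: (((1 AND 0) XOR (1 XOR NOT 0)) OR ((0 AND 0) AND (1 OR NOT 0))) -> 0
  row 3 [0011]: (((1 AND 1) XOR (1 XOR NOT 1)) OR ((0 AND 0) AND (1 OR NOT 0))) -> 0
  row 4 [0100]: (((0 AND 0) XOR (0 XOR NOT 0)) OR ((1 AND 0) AND (0 OR NOT 1))) -> 1
  row 5 [0101]: (((0 AND 1) XOR (0 XOR NOT 1)) OR ((1 AND 0) AND (0 OR NOT 1))) -> 0
  row 6 [0110]: (((1 AND 0) XOR (1 XOR NOT 0)) OR ((1 AND 0) AND (1 OR NOT 1))) -> 0
  row 7 [0111]: (((1 AND 1) XOR (1 XOR NOT 1)) OR ((1 AND 0) AND (1 OR NOT 1))) -> 0
  row 8 [1000]: (((0 AND 0) XOR (0 XOR NOT 0)) OR ((0 AND 1) AND (0 OR NOT 0))) -> 1
  row 9 [1001]: (((0 AND 1) XOR (0 XOR NOT 1)) OR ((0 AND 1) AND (0 OR NOT 0))) -> 0
  row 10 [1010]: (((1 AND 0) XOR (1 XOR NOT 0)) OR ((0 AND 1) AND (1 OR NOT 0))) -> 0
  row 11 [1011]: (((1 AND 1) XOR (1 XOR NOT 1)) OR ((0 AND 1) AND (1 OR NOT 0))) -> 0
  row 12 [1100]: (((0 AND 0) XOR (0 XOR NOT 0)) OR ((1 AND 1) AND (0 OR NOT 1))) -> 1
  row 13 [1101]: (((0 AND 1) XOR (0 XOR NOT 1)) OR ((1 AND 1) AND (0 OR NOT 1))) -> 0
  row 14 [1110]: (((1 AND 0) XOR (1 XOR NOT 0)) OR ((1 AND 1) AND (1 OR NOT 1))) -> 1
  row 15 [1111]: (((1 AND 1) XOR (1 XOR NOT 1)) OR ((1 AND 1) AND (1 OR NOT 1))) -> 1
Full result column, 4 rows per line (P1,P2 fixed per line; P3,P4 runs 00..11 left to right):
  rows 0-3 [P1,P2=00]: 1000  = hex 8
  rows 4-7 [P1,P2=01]: 1000  = hex 8
  rows 8-11 [P1,P2=10]: 1000  = hex 8
  rows 12-15 [P1,P2=11]: 1011  = hex B
Output column (row 0 .. row 15) = 1000100010001011
Output column grouped in 4s = 1000 1000 1000 1011 = 0x888B
Convert to decimal digit by digit (value = value*16 + digit):
  8 -> 8
  8*16 + 8 = 136
  136*16 + 8 = 2184
  2184*16 + 11 (B) = 34955
Decimal = 34955

34955


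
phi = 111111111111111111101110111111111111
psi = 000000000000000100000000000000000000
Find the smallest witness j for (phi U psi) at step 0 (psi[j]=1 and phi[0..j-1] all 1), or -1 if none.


(phi U psi) at 0: need smallest j with psi[j]=1 and phi[i]=1 for all i in [0,j).
Scan from step 0:
  step 0: phi=1, psi=0 -> continue
  step 1: phi=1, psi=0 -> continue
  step 2: phi=1, psi=0 -> continue
  step 3: phi=1, psi=0 -> continue
  step 15: psi=1 and phi held for [0,15) -> witness found
Witness step = 15

15


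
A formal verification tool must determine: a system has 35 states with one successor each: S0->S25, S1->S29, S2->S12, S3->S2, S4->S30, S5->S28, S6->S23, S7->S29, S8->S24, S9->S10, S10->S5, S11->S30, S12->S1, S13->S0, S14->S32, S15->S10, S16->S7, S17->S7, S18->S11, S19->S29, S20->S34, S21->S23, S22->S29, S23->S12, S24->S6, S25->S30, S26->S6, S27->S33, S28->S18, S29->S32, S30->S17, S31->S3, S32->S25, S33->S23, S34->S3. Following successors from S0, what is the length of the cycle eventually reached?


Trace from S0 until a state repeats:
  S0 -> S25 -> S30 -> S17 -> S7 -> S29 -> S32 -> S25
S25 first seen at step 1, revisited at step 7.
Cycle length = 7 - 1 = 6

6


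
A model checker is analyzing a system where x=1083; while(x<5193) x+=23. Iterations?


Step 1: x goes from 1083 toward 5193 by 23; the body runs while x<5193, so iterations = ceil((bound-start)/step)
Step 2: Distance=4110
Step 3: ceil(4110/23)=179

179


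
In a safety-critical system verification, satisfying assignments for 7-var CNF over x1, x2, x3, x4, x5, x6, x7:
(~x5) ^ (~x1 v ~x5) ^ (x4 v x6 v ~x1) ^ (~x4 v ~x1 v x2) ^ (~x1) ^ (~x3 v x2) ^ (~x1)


CNF with 7 clauses over 7 vars (128 assignments).
An assignment satisfies CNF iff every clause has >=1 true literal.
Check each row (bits = x1,x2,x3,x4,x5,x6,x7; clause T/F shown):
  row 0 [0000000]: clauses=TTTTTTT -> 1
  row 1 [0000001]: clauses=TTTTTTT -> 1
  row 2 [0000010]: clauses=TTTTTTT -> 1
  row 3 [0000011]: clauses=TTTTTTT -> 1
  row 4 [0000100]: clauses=FTTTTTT -> 0
  (every remaining row is evaluated the same way; all 128 results are listed next)
Full result column, 8 rows per line (x1,x2,x3,x4 fixed per line; x5,x6,x7 runs 000..111 left to right):
  rows 0-7 [x1,x2,x3,x4=0000]: 11110000  (ones: 4)
  rows 8-15 [x1,x2,x3,x4=0001]: 11110000  (ones: 4)
  rows 16-23 [x1,x2,x3,x4=0010]: 00000000  (ones: 0)
  rows 24-31 [x1,x2,x3,x4=0011]: 00000000  (ones: 0)
  rows 32-39 [x1,x2,x3,x4=0100]: 11110000  (ones: 4)
  rows 40-47 [x1,x2,x3,x4=0101]: 11110000  (ones: 4)
  rows 48-55 [x1,x2,x3,x4=0110]: 11110000  (ones: 4)
  rows 56-63 [x1,x2,x3,x4=0111]: 11110000  (ones: 4)
  rows 64-71 [x1,x2,x3,x4=1000]: 00000000  (ones: 0)
  rows 72-79 [x1,x2,x3,x4=1001]: 00000000  (ones: 0)
  rows 80-87 [x1,x2,x3,x4=1010]: 00000000  (ones: 0)
  rows 88-95 [x1,x2,x3,x4=1011]: 00000000  (ones: 0)
  rows 96-103 [x1,x2,x3,x4=1100]: 00000000  (ones: 0)
  rows 104-111 [x1,x2,x3,x4=1101]: 00000000  (ones: 0)
  rows 112-119 [x1,x2,x3,x4=1110]: 00000000  (ones: 0)
  rows 120-127 [x1,x2,x3,x4=1111]: 00000000  (ones: 0)
Satisfying assignments = 4+4+0+0+4+4+4+4+0+0+0+0+0+0+0+0 = 24

24


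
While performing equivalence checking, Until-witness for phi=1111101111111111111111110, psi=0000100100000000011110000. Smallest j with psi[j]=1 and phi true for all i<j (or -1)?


(phi U psi) at 0: need smallest j with psi[j]=1 and phi[i]=1 for all i in [0,j).
Scan from step 0:
  step 0: phi=1, psi=0 -> continue
  step 1: phi=1, psi=0 -> continue
  step 2: phi=1, psi=0 -> continue
  step 3: phi=1, psi=0 -> continue
  step 4: psi=1 and phi held for [0,4) -> witness found
Witness step = 4

4


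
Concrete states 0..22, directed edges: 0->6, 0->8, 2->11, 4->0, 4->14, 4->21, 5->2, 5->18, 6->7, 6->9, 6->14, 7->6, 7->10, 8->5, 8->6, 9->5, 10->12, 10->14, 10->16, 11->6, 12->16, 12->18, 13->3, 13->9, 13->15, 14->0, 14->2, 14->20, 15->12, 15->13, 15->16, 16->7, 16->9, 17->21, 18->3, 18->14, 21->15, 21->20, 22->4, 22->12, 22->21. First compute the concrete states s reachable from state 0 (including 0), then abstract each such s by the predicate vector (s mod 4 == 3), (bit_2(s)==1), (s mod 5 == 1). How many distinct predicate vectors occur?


BFS from 0:
Concrete reachable: {0, 2, 3, 5, 6, 7, 8, 9, 10, 11, 12, 14, 16, 18, 20}
Abstract via predicates (s mod 4 == 3), (bit_2(s)==1), (s mod 5 == 1):
  (0,0,0) <- {0, 2, 8, 9, 10, 18}
  (0,0,1) <- {16}
  (0,1,0) <- {5, 12, 14, 20}
  (0,1,1) <- {6}
  (1,0,0) <- {3}
  (1,0,1) <- {11}
  (1,1,0) <- {7}
Distinct abstract states = 7

7


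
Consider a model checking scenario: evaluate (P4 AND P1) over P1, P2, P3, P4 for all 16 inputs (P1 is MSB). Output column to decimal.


Formula: (P4 AND P1) over P1, P2, P3, P4 (16 rows)
Evaluate each row (bits = P1,P2,P3,P4, MSB first):
  row 0 [0000]: (0 AND 0) -> 0
  row 1 [0001]: (1 AND 0) -> 0
  row 2 [0010]: (0 AND 0) -> 0
  row 3 [0011]: (1 AND 0) -> 0
  row 4 [0100]: (0 AND 0) -> 0
  row 5 [0101]: (1 AND 0) -> 0
  row 6 [0110]: (0 AND 0) -> 0
  row 7 [0111]: (1 AND 0) -> 0
  row 8 [1000]: (0 AND 1) -> 0
  row 9 [1001]: (1 AND 1) -> 1
  row 10 [1010]: (0 AND 1) -> 0
  row 11 [1011]: (1 AND 1) -> 1
  row 12 [1100]: (0 AND 1) -> 0
  row 13 [1101]: (1 AND 1) -> 1
  row 14 [1110]: (0 AND 1) -> 0
  row 15 [1111]: (1 AND 1) -> 1
Full result column, 4 rows per line (P1,P2 fixed per line; P3,P4 runs 00..11 left to right):
  rows 0-3 [P1,P2=00]: 0000  = hex 0
  rows 4-7 [P1,P2=01]: 0000  = hex 0
  rows 8-11 [P1,P2=10]: 0101  = hex 5
  rows 12-15 [P1,P2=11]: 0101  = hex 5
Output column (row 0 .. row 15) = 0000000001010101
Output column grouped in 4s = 0000 0000 0101 0101 = 0x0055
Convert to decimal digit by digit (value = value*16 + digit):
  0 -> 0
  0*16 + 0 = 0
  0*16 + 5 = 5
  5*16 + 5 = 85
Decimal = 85

85


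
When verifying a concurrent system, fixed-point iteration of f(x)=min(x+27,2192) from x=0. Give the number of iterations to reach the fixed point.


Step 1: x=0, cap=2192, increment=27
Step 2: x grows by 27 each step until capped at 2192; fixed point is x=2192
Step 3: iterations = ceil(2192/27) = 82

82


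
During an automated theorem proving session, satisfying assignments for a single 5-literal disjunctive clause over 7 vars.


Step 1: Total=2^7=128
Step 2: Unsat when all 5 false: 2^2=4
Step 3: Sat=128-4=124

124


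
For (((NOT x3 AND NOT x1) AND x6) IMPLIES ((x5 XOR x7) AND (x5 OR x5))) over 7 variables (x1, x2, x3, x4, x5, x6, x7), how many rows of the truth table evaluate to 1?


Formula: (((NOT x3 AND NOT x1) AND x6) IMPLIES ((x5 XOR x7) AND (x5 OR x5))) over 7 vars (128 rows)
Evaluate each row (x1, x2, x3, x4, x5, x6, x7 as bits, MSB first):
  row 0 [0000000]: (((NOT 0 AND NOT 0) AND 0) IMPLIES ((0 XOR 0) AND (0 OR 0))) -> 1
  row 1 [0000001]: (((NOT 0 AND NOT 0) AND 0) IMPLIES ((0 XOR 1) AND (0 OR 0))) -> 1
  row 2 [0000010]: (((NOT 0 AND NOT 0) AND 1) IMPLIES ((0 XOR 0) AND (0 OR 0))) -> 0
  row 3 [0000011]: (((NOT 0 AND NOT 0) AND 1) IMPLIES ((0 XOR 1) AND (0 OR 0))) -> 0
  row 4 [0000100]: (((NOT 0 AND NOT 0) AND 0) IMPLIES ((1 XOR 0) AND (1 OR 1))) -> 1
  (every remaining row is evaluated the same way; all 128 results are listed next)
Full result column, 8 rows per line (x1,x2,x3,x4 fixed per line; x5,x6,x7 runs 000..111 left to right):
  rows 0-7 [x1,x2,x3,x4=0000]: 11001110  (ones: 5)
  rows 8-15 [x1,x2,x3,x4=0001]: 11001110  (ones: 5)
  rows 16-23 [x1,x2,x3,x4=0010]: 11111111  (ones: 8)
  rows 24-31 [x1,x2,x3,x4=0011]: 11111111  (ones: 8)
  rows 32-39 [x1,x2,x3,x4=0100]: 11001110  (ones: 5)
  rows 40-47 [x1,x2,x3,x4=0101]: 11001110  (ones: 5)
  rows 48-55 [x1,x2,x3,x4=0110]: 11111111  (ones: 8)
  rows 56-63 [x1,x2,x3,x4=0111]: 11111111  (ones: 8)
  rows 64-71 [x1,x2,x3,x4=1000]: 11111111  (ones: 8)
  rows 72-79 [x1,x2,x3,x4=1001]: 11111111  (ones: 8)
  rows 80-87 [x1,x2,x3,x4=1010]: 11111111  (ones: 8)
  rows 88-95 [x1,x2,x3,x4=1011]: 11111111  (ones: 8)
  rows 96-103 [x1,x2,x3,x4=1100]: 11111111  (ones: 8)
  rows 104-111 [x1,x2,x3,x4=1101]: 11111111  (ones: 8)
  rows 112-119 [x1,x2,x3,x4=1110]: 11111111  (ones: 8)
  rows 120-127 [x1,x2,x3,x4=1111]: 11111111  (ones: 8)
Count of 1-rows = 5+5+8+8+5+5+8+8+8+8+8+8+8+8+8+8 = 116

116


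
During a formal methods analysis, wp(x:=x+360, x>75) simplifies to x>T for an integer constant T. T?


Formula: wp(x:=E, P) = P[E/x] (substitute E for x in postcondition)
Step 1: Postcondition: x>75
Step 2: Substitute x+360 for x: x+360>75
Step 3: Solve for x: x > 75-360 = -285

-285


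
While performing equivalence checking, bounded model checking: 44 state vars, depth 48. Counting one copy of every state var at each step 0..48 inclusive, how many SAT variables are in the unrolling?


BMC unrolls to depth k, creating one copy of each state var for steps 0..k.
Step count = 48 + 1 = 49 (steps 0 through 48)
Vars per step = 44
Total = 44 * 49 = 2156

2156


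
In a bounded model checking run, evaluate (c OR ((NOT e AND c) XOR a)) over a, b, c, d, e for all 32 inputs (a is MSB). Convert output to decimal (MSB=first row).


Formula: (c OR ((NOT e AND c) XOR a)) over a, b, c, d, e (32 rows)
Evaluate each row (bits = a,b,c,d,e, MSB first):
  row 0 [00000]: (0 OR ((NOT 0 AND 0) XOR 0)) -> 0
  row 1 [00001]: (0 OR ((NOT 1 AND 0) XOR 0)) -> 0
  row 2 [00010]: (0 OR ((NOT 0 AND 0) XOR 0)) -> 0
  row 3 [00011]: (0 OR ((NOT 1 AND 0) XOR 0)) -> 0
  row 4 [00100]: (1 OR ((NOT 0 AND 1) XOR 0)) -> 1
  row 5 [00101]: (1 OR ((NOT 1 AND 1) XOR 0)) -> 1
  row 6 [00110]: (1 OR ((NOT 0 AND 1) XOR 0)) -> 1
  row 7 [00111]: (1 OR ((NOT 1 AND 1) XOR 0)) -> 1
  row 8 [01000]: (0 OR ((NOT 0 AND 0) XOR 0)) -> 0
  row 9 [01001]: (0 OR ((NOT 1 AND 0) XOR 0)) -> 0
  row 10 [01010]: (0 OR ((NOT 0 AND 0) XOR 0)) -> 0
  row 11 [01011]: (0 OR ((NOT 1 AND 0) XOR 0)) -> 0
  row 12 [01100]: (1 OR ((NOT 0 AND 1) XOR 0)) -> 1
  row 13 [01101]: (1 OR ((NOT 1 AND 1) XOR 0)) -> 1
  row 14 [01110]: (1 OR ((NOT 0 AND 1) XOR 0)) -> 1
  row 15 [01111]: (1 OR ((NOT 1 AND 1) XOR 0)) -> 1
  row 16 [10000]: (0 OR ((NOT 0 AND 0) XOR 1)) -> 1
  row 17 [10001]: (0 OR ((NOT 1 AND 0) XOR 1)) -> 1
  row 18 [10010]: (0 OR ((NOT 0 AND 0) XOR 1)) -> 1
  row 19 [10011]: (0 OR ((NOT 1 AND 0) XOR 1)) -> 1
  row 20 [10100]: (1 OR ((NOT 0 AND 1) XOR 1)) -> 1
  row 21 [10101]: (1 OR ((NOT 1 AND 1) XOR 1)) -> 1
  row 22 [10110]: (1 OR ((NOT 0 AND 1) XOR 1)) -> 1
  row 23 [10111]: (1 OR ((NOT 1 AND 1) XOR 1)) -> 1
  row 24 [11000]: (0 OR ((NOT 0 AND 0) XOR 1)) -> 1
  row 25 [11001]: (0 OR ((NOT 1 AND 0) XOR 1)) -> 1
  row 26 [11010]: (0 OR ((NOT 0 AND 0) XOR 1)) -> 1
  row 27 [11011]: (0 OR ((NOT 1 AND 0) XOR 1)) -> 1
  row 28 [11100]: (1 OR ((NOT 0 AND 1) XOR 1)) -> 1
  row 29 [11101]: (1 OR ((NOT 1 AND 1) XOR 1)) -> 1
  row 30 [11110]: (1 OR ((NOT 0 AND 1) XOR 1)) -> 1
  row 31 [11111]: (1 OR ((NOT 1 AND 1) XOR 1)) -> 1
Full result column, 4 rows per line (a,b,c fixed per line; d,e runs 00..11 left to right):
  rows 0-3 [a,b,c=000]: 0000  = hex 0
  rows 4-7 [a,b,c=001]: 1111  = hex F
  rows 8-11 [a,b,c=010]: 0000  = hex 0
  rows 12-15 [a,b,c=011]: 1111  = hex F
  rows 16-19 [a,b,c=100]: 1111  = hex F
  rows 20-23 [a,b,c=101]: 1111  = hex F
  rows 24-27 [a,b,c=110]: 1111  = hex F
  rows 28-31 [a,b,c=111]: 1111  = hex F
Output column (row 0 .. row 31) = 00001111000011111111111111111111
Output column grouped in 4s = 0000 1111 0000 1111 1111 1111 1111 1111 = 0x0F0FFFFF
Convert to decimal digit by digit (value = value*16 + digit):
  0 -> 0
  0*16 + 15 (F) = 15
  15*16 + 0 = 240
  240*16 + 15 (F) = 3855
  3855*16 + 15 (F) = 61695
  61695*16 + 15 (F) = 987135
  987135*16 + 15 (F) = 15794175
  15794175*16 + 15 (F) = 252706815
Decimal = 252706815

252706815


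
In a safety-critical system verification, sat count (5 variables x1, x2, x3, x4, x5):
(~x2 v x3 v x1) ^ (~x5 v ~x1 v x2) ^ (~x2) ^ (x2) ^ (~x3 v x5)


CNF with 5 clauses over 5 vars (32 assignments).
An assignment satisfies CNF iff every clause has >=1 true literal.
Check each row (bits = x1,x2,x3,x4,x5; clause T/F shown):
  row 0 [00000]: clauses=TTTFT -> 0
  row 1 [00001]: clauses=TTTFT -> 0
  row 2 [00010]: clauses=TTTFT -> 0
  row 3 [00011]: clauses=TTTFT -> 0
  row 4 [00100]: clauses=TTTFF -> 0
  row 5 [00101]: clauses=TTTFT -> 0
  row 6 [00110]: clauses=TTTFF -> 0
  row 7 [00111]: clauses=TTTFT -> 0
  row 8 [01000]: clauses=FTFTT -> 0
  row 9 [01001]: clauses=FTFTT -> 0
  row 10 [01010]: clauses=FTFTT -> 0
  row 11 [01011]: clauses=FTFTT -> 0
  row 12 [01100]: clauses=TTFTF -> 0
  row 13 [01101]: clauses=TTFTT -> 0
  row 14 [01110]: clauses=TTFTF -> 0
  row 15 [01111]: clauses=TTFTT -> 0
  row 16 [10000]: clauses=TTTFT -> 0
  row 17 [10001]: clauses=TFTFT -> 0
  row 18 [10010]: clauses=TTTFT -> 0
  row 19 [10011]: clauses=TFTFT -> 0
  row 20 [10100]: clauses=TTTFF -> 0
  row 21 [10101]: clauses=TFTFT -> 0
  row 22 [10110]: clauses=TTTFF -> 0
  row 23 [10111]: clauses=TFTFT -> 0
  row 24 [11000]: clauses=TTFTT -> 0
  row 25 [11001]: clauses=TTFTT -> 0
  row 26 [11010]: clauses=TTFTT -> 0
  row 27 [11011]: clauses=TTFTT -> 0
  row 28 [11100]: clauses=TTFTF -> 0
  row 29 [11101]: clauses=TTFTT -> 0
  row 30 [11110]: clauses=TTFTF -> 0
  row 31 [11111]: clauses=TTFTT -> 0
Full result column, 8 rows per line (x1,x2 fixed per line; x3,x4,x5 runs 000..111 left to right):
  rows 0-7 [x1,x2=00]: 00000000  (ones: 0)
  rows 8-15 [x1,x2=01]: 00000000  (ones: 0)
  rows 16-23 [x1,x2=10]: 00000000  (ones: 0)
  rows 24-31 [x1,x2=11]: 00000000  (ones: 0)
Satisfying assignments = 0+0+0+0 = 0

0


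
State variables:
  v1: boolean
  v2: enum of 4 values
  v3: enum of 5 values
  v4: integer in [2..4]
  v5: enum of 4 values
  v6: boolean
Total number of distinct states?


State space = product of domain sizes of all variables.
Domain sizes:
  v1 (boolean): 2
  v2 (enum of 4 values): 4
  v3 (enum of 5 values): 5
  v4 (integer in [2..4]): 3
  v5 (enum of 4 values): 4
  v6 (boolean): 2
Product = 2 * 4 * 5 * 3 * 4 * 2 = 960

960


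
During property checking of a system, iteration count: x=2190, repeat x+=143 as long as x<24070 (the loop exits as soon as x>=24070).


Step 1: x goes from 2190 toward 24070 by 143; the body runs while x<24070, so iterations = ceil((bound-start)/step)
Step 2: Distance=21880
Step 3: ceil(21880/143)=154

154


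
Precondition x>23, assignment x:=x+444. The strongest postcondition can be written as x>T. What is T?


Formula: sp(P, x:=E) = exists old_x. (x = E[old_x/x]) AND P[old_x/x] (old_x is the value of x before the assignment; eliminate old_x by solving x = E[old_x/x] for old_x)
Step 1: Precondition P: x>23, i.e. old_x > 23
Step 2: Assignment gives x = old_x + 444, so old_x = x - 444
Step 3: Substitute into P: x - 444 > 23
Step 4: Simplify: x > 23+444 = 467

467


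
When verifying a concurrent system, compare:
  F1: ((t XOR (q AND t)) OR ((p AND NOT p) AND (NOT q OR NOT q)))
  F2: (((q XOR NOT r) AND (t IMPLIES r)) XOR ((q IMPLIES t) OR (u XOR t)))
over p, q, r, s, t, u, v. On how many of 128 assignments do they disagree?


F1 = ((t XOR (q AND t)) OR ((p AND NOT p) AND (NOT q OR NOT q)))
F2 = (((q XOR NOT r) AND (t IMPLIES r)) XOR ((q IMPLIES t) OR (u XOR t)))
Evaluate both on each of 128 rows (bits = p,q,r,s,t,u,v):
  row 0 [0000000]: F1=0 F2=0 -> 0
  row 1 [0000001]: F1=0 F2=0 -> 0
  row 2 [0000010]: F1=0 F2=0 -> 0
  row 3 [0000011]: F1=0 F2=0 -> 0
  row 4 [0000100]: F1=1 F2=1 -> 0
  (every remaining row is evaluated the same way; all 128 results are listed next)
Full result column, 8 rows per line (p,q,r,s fixed per line; t,u,v runs 000..111 left to right):
  rows 0-7 [p,q,r,s=0000]: 00000000  (ones: 0)
  rows 8-15 [p,q,r,s=0001]: 00000000  (ones: 0)
  rows 16-23 [p,q,r,s=0010]: 11110000  (ones: 4)
  rows 24-31 [p,q,r,s=0011]: 11110000  (ones: 4)
  rows 32-39 [p,q,r,s=0100]: 00111111  (ones: 6)
  rows 40-47 [p,q,r,s=0101]: 00111111  (ones: 6)
  rows 48-55 [p,q,r,s=0110]: 11000000  (ones: 2)
  rows 56-63 [p,q,r,s=0111]: 11000000  (ones: 2)
  rows 64-71 [p,q,r,s=1000]: 00000000  (ones: 0)
  rows 72-79 [p,q,r,s=1001]: 00000000  (ones: 0)
  rows 80-87 [p,q,r,s=1010]: 11110000  (ones: 4)
  rows 88-95 [p,q,r,s=1011]: 11110000  (ones: 4)
  rows 96-103 [p,q,r,s=1100]: 00111111  (ones: 6)
  rows 104-111 [p,q,r,s=1101]: 00111111  (ones: 6)
  rows 112-119 [p,q,r,s=1110]: 11000000  (ones: 2)
  rows 120-127 [p,q,r,s=1111]: 11000000  (ones: 2)
Disagreements = 0+0+4+4+6+6+2+2+0+0+4+4+6+6+2+2 = 48

48


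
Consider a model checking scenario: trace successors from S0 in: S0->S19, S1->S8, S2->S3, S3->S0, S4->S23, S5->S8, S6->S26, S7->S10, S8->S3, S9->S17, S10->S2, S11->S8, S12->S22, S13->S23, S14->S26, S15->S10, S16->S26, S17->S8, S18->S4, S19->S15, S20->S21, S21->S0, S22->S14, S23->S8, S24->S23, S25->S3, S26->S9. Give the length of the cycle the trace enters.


Trace from S0 until a state repeats:
  S0 -> S19 -> S15 -> S10 -> S2 -> S3 -> S0
S0 first seen at step 0, revisited at step 6.
Cycle length = 6 - 0 = 6

6


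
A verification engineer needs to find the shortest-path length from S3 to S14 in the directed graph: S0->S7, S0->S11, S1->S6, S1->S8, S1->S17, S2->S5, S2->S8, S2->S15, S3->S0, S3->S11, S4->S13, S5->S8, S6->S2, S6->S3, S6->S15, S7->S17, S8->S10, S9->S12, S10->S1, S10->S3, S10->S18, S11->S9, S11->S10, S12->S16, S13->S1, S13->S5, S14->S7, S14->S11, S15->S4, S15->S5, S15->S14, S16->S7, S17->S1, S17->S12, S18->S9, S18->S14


BFS layer-by-layer from S3:
  dist 0: {S3}
  dist 1: {S0, S11}
  dist 2: {S7, S9, S10}
  dist 3: {S1, S12, S17, S18}
  dist 4: {S6, S8, S14, S16}
  -> S14 reached at distance 4
Shortest path length = 4

4


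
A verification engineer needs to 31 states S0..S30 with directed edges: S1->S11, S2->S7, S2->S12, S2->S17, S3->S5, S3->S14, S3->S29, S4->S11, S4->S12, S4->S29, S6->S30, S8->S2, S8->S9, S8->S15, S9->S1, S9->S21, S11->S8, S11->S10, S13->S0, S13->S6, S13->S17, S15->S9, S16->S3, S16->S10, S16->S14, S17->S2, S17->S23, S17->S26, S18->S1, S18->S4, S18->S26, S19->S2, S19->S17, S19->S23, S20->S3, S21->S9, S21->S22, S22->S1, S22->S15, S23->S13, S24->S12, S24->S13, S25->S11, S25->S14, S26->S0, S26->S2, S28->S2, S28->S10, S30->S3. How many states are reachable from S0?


BFS from S0:
  layer 0: {S0}
Reachable set: {S0}
Count = 1

1


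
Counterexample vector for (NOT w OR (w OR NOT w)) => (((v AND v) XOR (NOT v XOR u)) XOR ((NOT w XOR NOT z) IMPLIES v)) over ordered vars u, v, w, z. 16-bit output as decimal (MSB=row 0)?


F1 = (NOT w OR (w OR NOT w))
F2 = (((v AND v) XOR (NOT v XOR u)) XOR ((NOT w XOR NOT z) IMPLIES v))
Counterexample to F1=>F2 is where F1=1 and F2=0.
Evaluate each row (bits = u,v,w,z, MSB first):
  row 0 [0000]: F1=1 F2=0 -> F1&~F2 -> 1
  row 1 [0001]: F1=1 F2=1 -> F1&~F2 -> 0
  row 2 [0010]: F1=1 F2=1 -> F1&~F2 -> 0
  row 3 [0011]: F1=1 F2=0 -> F1&~F2 -> 1
  row 4 [0100]: F1=1 F2=0 -> F1&~F2 -> 1
  row 5 [0101]: F1=1 F2=0 -> F1&~F2 -> 1
  row 6 [0110]: F1=1 F2=0 -> F1&~F2 -> 1
  row 7 [0111]: F1=1 F2=0 -> F1&~F2 -> 1
  row 8 [1000]: F1=1 F2=1 -> F1&~F2 -> 0
  row 9 [1001]: F1=1 F2=0 -> F1&~F2 -> 1
  row 10 [1010]: F1=1 F2=0 -> F1&~F2 -> 1
  row 11 [1011]: F1=1 F2=1 -> F1&~F2 -> 0
  row 12 [1100]: F1=1 F2=1 -> F1&~F2 -> 0
  row 13 [1101]: F1=1 F2=1 -> F1&~F2 -> 0
  row 14 [1110]: F1=1 F2=1 -> F1&~F2 -> 0
  row 15 [1111]: F1=1 F2=1 -> F1&~F2 -> 0
Full result column, 4 rows per line (u,v fixed per line; w,z runs 00..11 left to right):
  rows 0-3 [u,v=00]: 1001  = hex 9
  rows 4-7 [u,v=01]: 1111  = hex F
  rows 8-11 [u,v=10]: 0110  = hex 6
  rows 12-15 [u,v=11]: 0000  = hex 0
Counterexample vector (row 0 .. row 15) = 1001111101100000
Output column grouped in 4s = 1001 1111 0110 0000 = 0x9F60
Convert to decimal digit by digit (value = value*16 + digit):
  9 -> 9
  9*16 + 15 (F) = 159
  159*16 + 6 = 2550
  2550*16 + 0 = 40800
Decimal = 40800

40800


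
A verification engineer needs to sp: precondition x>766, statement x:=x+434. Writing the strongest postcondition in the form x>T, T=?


Formula: sp(P, x:=E) = exists old_x. (x = E[old_x/x]) AND P[old_x/x] (old_x is the value of x before the assignment; eliminate old_x by solving x = E[old_x/x] for old_x)
Step 1: Precondition P: x>766, i.e. old_x > 766
Step 2: Assignment gives x = old_x + 434, so old_x = x - 434
Step 3: Substitute into P: x - 434 > 766
Step 4: Simplify: x > 766+434 = 1200

1200


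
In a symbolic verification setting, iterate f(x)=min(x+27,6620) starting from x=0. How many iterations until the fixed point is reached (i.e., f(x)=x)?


Step 1: x=0, cap=6620, increment=27
Step 2: x grows by 27 each step until capped at 6620; fixed point is x=6620
Step 3: iterations = ceil(6620/27) = 246

246


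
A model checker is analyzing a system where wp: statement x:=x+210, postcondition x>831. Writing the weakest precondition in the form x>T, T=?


Formula: wp(x:=E, P) = P[E/x] (substitute E for x in postcondition)
Step 1: Postcondition: x>831
Step 2: Substitute x+210 for x: x+210>831
Step 3: Solve for x: x > 831-210 = 621

621


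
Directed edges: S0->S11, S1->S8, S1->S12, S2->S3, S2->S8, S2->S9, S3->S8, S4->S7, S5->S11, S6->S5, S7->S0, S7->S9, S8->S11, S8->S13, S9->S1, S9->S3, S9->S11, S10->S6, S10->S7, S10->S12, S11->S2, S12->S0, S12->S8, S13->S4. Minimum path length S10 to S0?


BFS layer-by-layer from S10:
  dist 0: {S10}
  dist 1: {S6, S7, S12}
  dist 2: {S0, S5, S8, S9}
  -> S0 reached at distance 2
Shortest path length = 2

2


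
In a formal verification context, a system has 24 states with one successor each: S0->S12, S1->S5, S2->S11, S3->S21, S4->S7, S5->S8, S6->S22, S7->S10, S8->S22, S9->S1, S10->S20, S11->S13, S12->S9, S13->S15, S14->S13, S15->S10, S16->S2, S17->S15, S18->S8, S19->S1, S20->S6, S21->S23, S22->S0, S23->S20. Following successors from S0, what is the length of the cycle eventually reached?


Trace from S0 until a state repeats:
  S0 -> S12 -> S9 -> S1 -> S5 -> S8 -> S22 -> S0
S0 first seen at step 0, revisited at step 7.
Cycle length = 7 - 0 = 7

7


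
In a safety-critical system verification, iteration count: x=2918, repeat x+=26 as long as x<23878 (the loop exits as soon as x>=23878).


Step 1: x goes from 2918 toward 23878 by 26; the body runs while x<23878, so iterations = ceil((bound-start)/step)
Step 2: Distance=20960
Step 3: ceil(20960/26)=807

807


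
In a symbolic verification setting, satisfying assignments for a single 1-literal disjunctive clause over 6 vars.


Step 1: Total=2^6=64
Step 2: Unsat when all 1 false: 2^5=32
Step 3: Sat=64-32=32

32


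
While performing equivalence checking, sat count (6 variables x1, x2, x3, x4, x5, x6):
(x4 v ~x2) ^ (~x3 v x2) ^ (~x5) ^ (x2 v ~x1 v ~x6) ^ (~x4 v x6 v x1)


CNF with 5 clauses over 6 vars (64 assignments).
An assignment satisfies CNF iff every clause has >=1 true literal.
Check each row (bits = x1,x2,x3,x4,x5,x6; clause T/F shown):
  row 0 [000000]: clauses=TTTTT -> 1
  row 1 [000001]: clauses=TTTTT -> 1
  row 2 [000010]: clauses=TTFTT -> 0
  row 3 [000011]: clauses=TTFTT -> 0
  row 4 [000100]: clauses=TTTTF -> 0
  (every remaining row is evaluated the same way; all 64 results are listed next)
Full result column, 8 rows per line (x1,x2,x3 fixed per line; x4,x5,x6 runs 000..111 left to right):
  rows 0-7 [x1,x2,x3=000]: 11000100  (ones: 3)
  rows 8-15 [x1,x2,x3=001]: 00000000  (ones: 0)
  rows 16-23 [x1,x2,x3=010]: 00000100  (ones: 1)
  rows 24-31 [x1,x2,x3=011]: 00000100  (ones: 1)
  rows 32-39 [x1,x2,x3=100]: 10001000  (ones: 2)
  rows 40-47 [x1,x2,x3=101]: 00000000  (ones: 0)
  rows 48-55 [x1,x2,x3=110]: 00001100  (ones: 2)
  rows 56-63 [x1,x2,x3=111]: 00001100  (ones: 2)
Satisfying assignments = 3+0+1+1+2+0+2+2 = 11

11


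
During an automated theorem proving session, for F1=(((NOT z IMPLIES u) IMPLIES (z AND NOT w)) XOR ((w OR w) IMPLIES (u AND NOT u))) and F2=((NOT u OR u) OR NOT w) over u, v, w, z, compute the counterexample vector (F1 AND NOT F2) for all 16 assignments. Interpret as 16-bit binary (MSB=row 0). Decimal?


F1 = (((NOT z IMPLIES u) IMPLIES (z AND NOT w)) XOR ((w OR w) IMPLIES (u AND NOT u)))
F2 = ((NOT u OR u) OR NOT w)
Counterexample to F1=>F2 is where F1=1 and F2=0.
Evaluate each row (bits = u,v,w,z, MSB first):
  row 0 [0000]: F1=0 F2=1 -> F1&~F2 -> 0
  row 1 [0001]: F1=0 F2=1 -> F1&~F2 -> 0
  row 2 [0010]: F1=1 F2=1 -> F1&~F2 -> 0
  row 3 [0011]: F1=0 F2=1 -> F1&~F2 -> 0
  row 4 [0100]: F1=0 F2=1 -> F1&~F2 -> 0
  row 5 [0101]: F1=0 F2=1 -> F1&~F2 -> 0
  row 6 [0110]: F1=1 F2=1 -> F1&~F2 -> 0
  row 7 [0111]: F1=0 F2=1 -> F1&~F2 -> 0
  row 8 [1000]: F1=1 F2=1 -> F1&~F2 -> 0
  row 9 [1001]: F1=0 F2=1 -> F1&~F2 -> 0
  row 10 [1010]: F1=0 F2=1 -> F1&~F2 -> 0
  row 11 [1011]: F1=0 F2=1 -> F1&~F2 -> 0
  row 12 [1100]: F1=1 F2=1 -> F1&~F2 -> 0
  row 13 [1101]: F1=0 F2=1 -> F1&~F2 -> 0
  row 14 [1110]: F1=0 F2=1 -> F1&~F2 -> 0
  row 15 [1111]: F1=0 F2=1 -> F1&~F2 -> 0
Full result column, 4 rows per line (u,v fixed per line; w,z runs 00..11 left to right):
  rows 0-3 [u,v=00]: 0000  = hex 0
  rows 4-7 [u,v=01]: 0000  = hex 0
  rows 8-11 [u,v=10]: 0000  = hex 0
  rows 12-15 [u,v=11]: 0000  = hex 0
Counterexample vector (row 0 .. row 15) = 0000000000000000
Output column grouped in 4s = 0000 0000 0000 0000 = 0x0000
Convert to decimal digit by digit (value = value*16 + digit):
  0 -> 0
  0*16 + 0 = 0
  0*16 + 0 = 0
  0*16 + 0 = 0
Decimal = 0

0


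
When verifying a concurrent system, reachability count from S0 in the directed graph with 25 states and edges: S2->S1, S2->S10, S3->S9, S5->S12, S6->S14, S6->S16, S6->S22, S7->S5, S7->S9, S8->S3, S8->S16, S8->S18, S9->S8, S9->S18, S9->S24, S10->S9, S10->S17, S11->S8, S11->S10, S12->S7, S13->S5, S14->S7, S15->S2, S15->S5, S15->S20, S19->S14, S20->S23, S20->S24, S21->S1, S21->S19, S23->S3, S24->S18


BFS from S0:
  layer 0: {S0}
Reachable set: {S0}
Count = 1

1


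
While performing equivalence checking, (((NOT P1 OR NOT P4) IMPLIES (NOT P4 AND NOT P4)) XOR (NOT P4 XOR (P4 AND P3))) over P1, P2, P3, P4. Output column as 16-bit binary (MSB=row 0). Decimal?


Formula: (((NOT P1 OR NOT P4) IMPLIES (NOT P4 AND NOT P4)) XOR (NOT P4 XOR (P4 AND P3))) over P1, P2, P3, P4 (16 rows)
Evaluate each row (bits = P1,P2,P3,P4, MSB first):
  row 0 [0000]: (((NOT 0 OR NOT 0) IMPLIES (NOT 0 AND NOT 0)) XOR (NOT 0 XOR (0 AND 0))) -> 0
  row 1 [0001]: (((NOT 0 OR NOT 1) IMPLIES (NOT 1 AND NOT 1)) XOR (NOT 1 XOR (1 AND 0))) -> 0
  row 2 [0010]: (((NOT 0 OR NOT 0) IMPLIES (NOT 0 AND NOT 0)) XOR (NOT 0 XOR (0 AND 1))) -> 0
  row 3 [0011]: (((NOT 0 OR NOT 1) IMPLIES (NOT 1 AND NOT 1)) XOR (NOT 1 XOR (1 AND 1))) -> 1
  row 4 [0100]: (((NOT 0 OR NOT 0) IMPLIES (NOT 0 AND NOT 0)) XOR (NOT 0 XOR (0 AND 0))) -> 0
  row 5 [0101]: (((NOT 0 OR NOT 1) IMPLIES (NOT 1 AND NOT 1)) XOR (NOT 1 XOR (1 AND 0))) -> 0
  row 6 [0110]: (((NOT 0 OR NOT 0) IMPLIES (NOT 0 AND NOT 0)) XOR (NOT 0 XOR (0 AND 1))) -> 0
  row 7 [0111]: (((NOT 0 OR NOT 1) IMPLIES (NOT 1 AND NOT 1)) XOR (NOT 1 XOR (1 AND 1))) -> 1
  row 8 [1000]: (((NOT 1 OR NOT 0) IMPLIES (NOT 0 AND NOT 0)) XOR (NOT 0 XOR (0 AND 0))) -> 0
  row 9 [1001]: (((NOT 1 OR NOT 1) IMPLIES (NOT 1 AND NOT 1)) XOR (NOT 1 XOR (1 AND 0))) -> 1
  row 10 [1010]: (((NOT 1 OR NOT 0) IMPLIES (NOT 0 AND NOT 0)) XOR (NOT 0 XOR (0 AND 1))) -> 0
  row 11 [1011]: (((NOT 1 OR NOT 1) IMPLIES (NOT 1 AND NOT 1)) XOR (NOT 1 XOR (1 AND 1))) -> 0
  row 12 [1100]: (((NOT 1 OR NOT 0) IMPLIES (NOT 0 AND NOT 0)) XOR (NOT 0 XOR (0 AND 0))) -> 0
  row 13 [1101]: (((NOT 1 OR NOT 1) IMPLIES (NOT 1 AND NOT 1)) XOR (NOT 1 XOR (1 AND 0))) -> 1
  row 14 [1110]: (((NOT 1 OR NOT 0) IMPLIES (NOT 0 AND NOT 0)) XOR (NOT 0 XOR (0 AND 1))) -> 0
  row 15 [1111]: (((NOT 1 OR NOT 1) IMPLIES (NOT 1 AND NOT 1)) XOR (NOT 1 XOR (1 AND 1))) -> 0
Full result column, 4 rows per line (P1,P2 fixed per line; P3,P4 runs 00..11 left to right):
  rows 0-3 [P1,P2=00]: 0001  = hex 1
  rows 4-7 [P1,P2=01]: 0001  = hex 1
  rows 8-11 [P1,P2=10]: 0100  = hex 4
  rows 12-15 [P1,P2=11]: 0100  = hex 4
Output column (row 0 .. row 15) = 0001000101000100
Output column grouped in 4s = 0001 0001 0100 0100 = 0x1144
Convert to decimal digit by digit (value = value*16 + digit):
  1 -> 1
  1*16 + 1 = 17
  17*16 + 4 = 276
  276*16 + 4 = 4420
Decimal = 4420

4420


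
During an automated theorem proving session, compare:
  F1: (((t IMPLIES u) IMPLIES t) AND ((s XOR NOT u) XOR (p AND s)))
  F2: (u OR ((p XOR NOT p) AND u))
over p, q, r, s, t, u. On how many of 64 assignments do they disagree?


F1 = (((t IMPLIES u) IMPLIES t) AND ((s XOR NOT u) XOR (p AND s)))
F2 = (u OR ((p XOR NOT p) AND u))
Evaluate both on each of 64 rows (bits = p,q,r,s,t,u):
  row 0 [000000]: F1=0 F2=0 -> 0
  row 1 [000001]: F1=0 F2=1 (differ) -> 1
  row 2 [000010]: F1=1 F2=0 (differ) -> 1
  row 3 [000011]: F1=0 F2=1 (differ) -> 1
  row 4 [000100]: F1=0 F2=0 -> 0
  (every remaining row is evaluated the same way; all 64 results are listed next)
Full result column, 8 rows per line (p,q,r fixed per line; s,t,u runs 000..111 left to right):
  rows 0-7 [p,q,r=000]: 01110100  (ones: 4)
  rows 8-15 [p,q,r=001]: 01110100  (ones: 4)
  rows 16-23 [p,q,r=010]: 01110100  (ones: 4)
  rows 24-31 [p,q,r=011]: 01110100  (ones: 4)
  rows 32-39 [p,q,r=100]: 01110111  (ones: 6)
  rows 40-47 [p,q,r=101]: 01110111  (ones: 6)
  rows 48-55 [p,q,r=110]: 01110111  (ones: 6)
  rows 56-63 [p,q,r=111]: 01110111  (ones: 6)
Disagreements = 4+4+4+4+6+6+6+6 = 40

40


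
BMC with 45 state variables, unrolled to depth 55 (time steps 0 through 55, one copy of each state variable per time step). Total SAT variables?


BMC unrolls to depth k, creating one copy of each state var for steps 0..k.
Step count = 55 + 1 = 56 (steps 0 through 55)
Vars per step = 45
Total = 45 * 56 = 2520

2520


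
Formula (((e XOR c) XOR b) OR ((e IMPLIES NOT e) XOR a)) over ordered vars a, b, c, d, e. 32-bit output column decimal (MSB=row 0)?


Formula: (((e XOR c) XOR b) OR ((e IMPLIES NOT e) XOR a)) over a, b, c, d, e (32 rows)
Evaluate each row (bits = a,b,c,d,e, MSB first):
  row 0 [00000]: (((0 XOR 0) XOR 0) OR ((0 IMPLIES NOT 0) XOR 0)) -> 1
  row 1 [00001]: (((1 XOR 0) XOR 0) OR ((1 IMPLIES NOT 1) XOR 0)) -> 1
  row 2 [00010]: (((0 XOR 0) XOR 0) OR ((0 IMPLIES NOT 0) XOR 0)) -> 1
  row 3 [00011]: (((1 XOR 0) XOR 0) OR ((1 IMPLIES NOT 1) XOR 0)) -> 1
  row 4 [00100]: (((0 XOR 1) XOR 0) OR ((0 IMPLIES NOT 0) XOR 0)) -> 1
  row 5 [00101]: (((1 XOR 1) XOR 0) OR ((1 IMPLIES NOT 1) XOR 0)) -> 0
  row 6 [00110]: (((0 XOR 1) XOR 0) OR ((0 IMPLIES NOT 0) XOR 0)) -> 1
  row 7 [00111]: (((1 XOR 1) XOR 0) OR ((1 IMPLIES NOT 1) XOR 0)) -> 0
  row 8 [01000]: (((0 XOR 0) XOR 1) OR ((0 IMPLIES NOT 0) XOR 0)) -> 1
  row 9 [01001]: (((1 XOR 0) XOR 1) OR ((1 IMPLIES NOT 1) XOR 0)) -> 0
  row 10 [01010]: (((0 XOR 0) XOR 1) OR ((0 IMPLIES NOT 0) XOR 0)) -> 1
  row 11 [01011]: (((1 XOR 0) XOR 1) OR ((1 IMPLIES NOT 1) XOR 0)) -> 0
  row 12 [01100]: (((0 XOR 1) XOR 1) OR ((0 IMPLIES NOT 0) XOR 0)) -> 1
  row 13 [01101]: (((1 XOR 1) XOR 1) OR ((1 IMPLIES NOT 1) XOR 0)) -> 1
  row 14 [01110]: (((0 XOR 1) XOR 1) OR ((0 IMPLIES NOT 0) XOR 0)) -> 1
  row 15 [01111]: (((1 XOR 1) XOR 1) OR ((1 IMPLIES NOT 1) XOR 0)) -> 1
  row 16 [10000]: (((0 XOR 0) XOR 0) OR ((0 IMPLIES NOT 0) XOR 1)) -> 0
  row 17 [10001]: (((1 XOR 0) XOR 0) OR ((1 IMPLIES NOT 1) XOR 1)) -> 1
  row 18 [10010]: (((0 XOR 0) XOR 0) OR ((0 IMPLIES NOT 0) XOR 1)) -> 0
  row 19 [10011]: (((1 XOR 0) XOR 0) OR ((1 IMPLIES NOT 1) XOR 1)) -> 1
  row 20 [10100]: (((0 XOR 1) XOR 0) OR ((0 IMPLIES NOT 0) XOR 1)) -> 1
  row 21 [10101]: (((1 XOR 1) XOR 0) OR ((1 IMPLIES NOT 1) XOR 1)) -> 1
  row 22 [10110]: (((0 XOR 1) XOR 0) OR ((0 IMPLIES NOT 0) XOR 1)) -> 1
  row 23 [10111]: (((1 XOR 1) XOR 0) OR ((1 IMPLIES NOT 1) XOR 1)) -> 1
  row 24 [11000]: (((0 XOR 0) XOR 1) OR ((0 IMPLIES NOT 0) XOR 1)) -> 1
  row 25 [11001]: (((1 XOR 0) XOR 1) OR ((1 IMPLIES NOT 1) XOR 1)) -> 1
  row 26 [11010]: (((0 XOR 0) XOR 1) OR ((0 IMPLIES NOT 0) XOR 1)) -> 1
  row 27 [11011]: (((1 XOR 0) XOR 1) OR ((1 IMPLIES NOT 1) XOR 1)) -> 1
  row 28 [11100]: (((0 XOR 1) XOR 1) OR ((0 IMPLIES NOT 0) XOR 1)) -> 0
  row 29 [11101]: (((1 XOR 1) XOR 1) OR ((1 IMPLIES NOT 1) XOR 1)) -> 1
  row 30 [11110]: (((0 XOR 1) XOR 1) OR ((0 IMPLIES NOT 0) XOR 1)) -> 0
  row 31 [11111]: (((1 XOR 1) XOR 1) OR ((1 IMPLIES NOT 1) XOR 1)) -> 1
Full result column, 4 rows per line (a,b,c fixed per line; d,e runs 00..11 left to right):
  rows 0-3 [a,b,c=000]: 1111  = hex F
  rows 4-7 [a,b,c=001]: 1010  = hex A
  rows 8-11 [a,b,c=010]: 1010  = hex A
  rows 12-15 [a,b,c=011]: 1111  = hex F
  rows 16-19 [a,b,c=100]: 0101  = hex 5
  rows 20-23 [a,b,c=101]: 1111  = hex F
  rows 24-27 [a,b,c=110]: 1111  = hex F
  rows 28-31 [a,b,c=111]: 0101  = hex 5
Output column (row 0 .. row 31) = 11111010101011110101111111110101
Output column grouped in 4s = 1111 1010 1010 1111 0101 1111 1111 0101 = 0xFAAF5FF5
Convert to decimal digit by digit (value = value*16 + digit):
  F -> 15
  15*16 + 10 (A) = 250
  250*16 + 10 (A) = 4010
  4010*16 + 15 (F) = 64175
  64175*16 + 5 = 1026805
  1026805*16 + 15 (F) = 16428895
  16428895*16 + 15 (F) = 262862335
  262862335*16 + 5 = 4205797365
Decimal = 4205797365

4205797365
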